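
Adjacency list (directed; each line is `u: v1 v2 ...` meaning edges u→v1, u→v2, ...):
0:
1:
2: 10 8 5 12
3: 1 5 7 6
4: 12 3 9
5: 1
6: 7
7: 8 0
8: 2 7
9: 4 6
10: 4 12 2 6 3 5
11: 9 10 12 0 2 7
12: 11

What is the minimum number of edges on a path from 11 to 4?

Level 0: 11
Level 1: 0, 2, 7, 9, 10, 12
Level 2: 3, 4, 5, 6, 8
Level 3: 1
4 first appears at level 2.

2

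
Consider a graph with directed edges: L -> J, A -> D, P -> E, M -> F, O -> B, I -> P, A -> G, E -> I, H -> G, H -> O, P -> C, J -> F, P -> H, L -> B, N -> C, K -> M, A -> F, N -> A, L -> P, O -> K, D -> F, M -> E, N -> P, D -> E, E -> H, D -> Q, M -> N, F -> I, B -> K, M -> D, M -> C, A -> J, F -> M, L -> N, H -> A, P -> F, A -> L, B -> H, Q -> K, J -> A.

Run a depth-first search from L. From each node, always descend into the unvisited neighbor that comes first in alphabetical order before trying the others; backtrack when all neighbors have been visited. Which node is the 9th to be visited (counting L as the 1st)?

Visit L
L → B
B → H
H → A
A → D
D → E
E → I
I → P
P → C
P → F
F → M
M → N
D → Q
Q → K
A → G
A → J
H → O

Visit order: L, B, H, A, D, E, I, P, C, F, M, N, Q, K, G, J, O

C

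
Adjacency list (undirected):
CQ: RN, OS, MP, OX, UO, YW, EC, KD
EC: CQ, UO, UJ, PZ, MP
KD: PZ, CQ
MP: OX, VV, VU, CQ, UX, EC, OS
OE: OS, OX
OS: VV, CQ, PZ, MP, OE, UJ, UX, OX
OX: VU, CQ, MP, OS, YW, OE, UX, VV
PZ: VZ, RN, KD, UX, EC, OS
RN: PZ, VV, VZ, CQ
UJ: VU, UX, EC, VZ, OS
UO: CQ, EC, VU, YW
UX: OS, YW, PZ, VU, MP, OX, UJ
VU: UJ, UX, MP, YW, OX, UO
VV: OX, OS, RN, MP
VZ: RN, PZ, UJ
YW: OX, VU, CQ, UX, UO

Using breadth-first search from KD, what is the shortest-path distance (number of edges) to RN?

Level 0: KD
Level 1: CQ, PZ
Level 2: EC, MP, OS, OX, RN, UO, UX, VZ, YW
Level 3: OE, UJ, VU, VV
RN first appears at level 2.

2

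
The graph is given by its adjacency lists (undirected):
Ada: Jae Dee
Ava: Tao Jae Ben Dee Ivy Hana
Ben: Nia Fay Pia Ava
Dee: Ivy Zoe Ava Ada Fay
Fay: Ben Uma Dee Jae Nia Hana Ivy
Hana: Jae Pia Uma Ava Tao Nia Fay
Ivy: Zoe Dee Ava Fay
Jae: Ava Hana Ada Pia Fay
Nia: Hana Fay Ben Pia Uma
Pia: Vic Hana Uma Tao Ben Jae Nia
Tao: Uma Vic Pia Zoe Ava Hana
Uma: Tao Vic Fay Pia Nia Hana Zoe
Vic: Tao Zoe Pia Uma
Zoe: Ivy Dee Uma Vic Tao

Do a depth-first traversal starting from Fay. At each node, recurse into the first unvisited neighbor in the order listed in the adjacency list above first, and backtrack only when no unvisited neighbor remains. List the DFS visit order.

Fay, Ben, Nia, Hana, Jae, Ava, Tao, Uma, Vic, Zoe, Ivy, Dee, Ada, Pia

Visit Fay
Fay → Ben
Ben → Nia
Nia → Hana
Hana → Jae
Jae → Ava
Ava → Tao
Tao → Uma
Uma → Vic
Vic → Zoe
Zoe → Ivy
Ivy → Dee
Dee → Ada
Vic → Pia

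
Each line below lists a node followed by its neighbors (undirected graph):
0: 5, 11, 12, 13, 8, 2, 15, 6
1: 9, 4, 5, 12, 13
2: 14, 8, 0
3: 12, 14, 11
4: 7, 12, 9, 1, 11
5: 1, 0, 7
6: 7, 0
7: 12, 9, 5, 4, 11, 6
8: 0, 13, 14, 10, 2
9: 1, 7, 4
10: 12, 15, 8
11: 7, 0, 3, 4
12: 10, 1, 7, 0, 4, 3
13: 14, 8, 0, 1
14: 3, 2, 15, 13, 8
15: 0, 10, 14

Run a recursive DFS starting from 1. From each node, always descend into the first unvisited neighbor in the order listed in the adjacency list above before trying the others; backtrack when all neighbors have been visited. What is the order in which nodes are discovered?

Visit 1
1 → 9
9 → 7
7 → 12
12 → 10
10 → 15
15 → 0
0 → 5
0 → 11
11 → 3
3 → 14
14 → 2
2 → 8
8 → 13
11 → 4
0 → 6

1, 9, 7, 12, 10, 15, 0, 5, 11, 3, 14, 2, 8, 13, 4, 6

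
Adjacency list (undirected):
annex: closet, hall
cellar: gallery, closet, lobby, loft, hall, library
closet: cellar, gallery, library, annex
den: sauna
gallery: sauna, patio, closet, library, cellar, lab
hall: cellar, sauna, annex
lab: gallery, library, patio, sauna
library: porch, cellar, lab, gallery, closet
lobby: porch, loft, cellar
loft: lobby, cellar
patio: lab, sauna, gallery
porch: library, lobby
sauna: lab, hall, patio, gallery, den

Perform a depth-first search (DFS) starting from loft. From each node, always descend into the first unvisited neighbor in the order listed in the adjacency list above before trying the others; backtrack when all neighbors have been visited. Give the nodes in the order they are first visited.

Visit loft
loft → lobby
lobby → porch
porch → library
library → cellar
cellar → gallery
gallery → sauna
sauna → lab
lab → patio
sauna → hall
hall → annex
annex → closet
sauna → den

loft, lobby, porch, library, cellar, gallery, sauna, lab, patio, hall, annex, closet, den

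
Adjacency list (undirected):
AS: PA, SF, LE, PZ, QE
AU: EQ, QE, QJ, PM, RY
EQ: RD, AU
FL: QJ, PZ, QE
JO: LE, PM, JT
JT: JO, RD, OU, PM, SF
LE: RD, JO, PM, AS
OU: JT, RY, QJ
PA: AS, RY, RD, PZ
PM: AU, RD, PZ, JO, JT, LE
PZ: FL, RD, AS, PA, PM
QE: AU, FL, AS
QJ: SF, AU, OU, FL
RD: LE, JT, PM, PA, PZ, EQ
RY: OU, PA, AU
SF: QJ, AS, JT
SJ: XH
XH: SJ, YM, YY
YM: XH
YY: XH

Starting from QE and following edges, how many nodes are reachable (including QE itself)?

16

BFS from QE visits: QE, AU, FL, AS, EQ, QJ, PM, RY, PZ, PA, SF, LE, RD, OU, JO, JT
Reachable nodes: 16 of 20 total.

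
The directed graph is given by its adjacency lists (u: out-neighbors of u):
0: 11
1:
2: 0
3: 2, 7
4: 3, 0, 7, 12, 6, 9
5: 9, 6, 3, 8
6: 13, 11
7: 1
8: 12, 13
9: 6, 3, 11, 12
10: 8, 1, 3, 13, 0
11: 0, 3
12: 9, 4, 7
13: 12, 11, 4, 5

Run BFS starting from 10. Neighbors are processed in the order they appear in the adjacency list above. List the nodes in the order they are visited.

Visit 10; enqueue 8, 1, 3, 13, 0 → queue [8, 1, 3, 13, 0]
Visit 8; enqueue 12 → queue [1, 3, 13, 0, 12]
Visit 1 → queue [3, 13, 0, 12]
Visit 3; enqueue 2, 7 → queue [13, 0, 12, 2, 7]
Visit 13; enqueue 11, 4, 5 → queue [0, 12, 2, 7, 11, 4, 5]
Visit 0 → queue [12, 2, 7, 11, 4, 5]
Visit 12; enqueue 9 → queue [2, 7, 11, 4, 5, 9]
Visit 2 → queue [7, 11, 4, 5, 9]
Visit 7 → queue [11, 4, 5, 9]
Visit 11 → queue [4, 5, 9]
Visit 4; enqueue 6 → queue [5, 9, 6]
Visit 5 → queue [9, 6]
Visit 9 → queue [6]
Visit 6 → queue []

10 → 8 → 1 → 3 → 13 → 0 → 12 → 2 → 7 → 11 → 4 → 5 → 9 → 6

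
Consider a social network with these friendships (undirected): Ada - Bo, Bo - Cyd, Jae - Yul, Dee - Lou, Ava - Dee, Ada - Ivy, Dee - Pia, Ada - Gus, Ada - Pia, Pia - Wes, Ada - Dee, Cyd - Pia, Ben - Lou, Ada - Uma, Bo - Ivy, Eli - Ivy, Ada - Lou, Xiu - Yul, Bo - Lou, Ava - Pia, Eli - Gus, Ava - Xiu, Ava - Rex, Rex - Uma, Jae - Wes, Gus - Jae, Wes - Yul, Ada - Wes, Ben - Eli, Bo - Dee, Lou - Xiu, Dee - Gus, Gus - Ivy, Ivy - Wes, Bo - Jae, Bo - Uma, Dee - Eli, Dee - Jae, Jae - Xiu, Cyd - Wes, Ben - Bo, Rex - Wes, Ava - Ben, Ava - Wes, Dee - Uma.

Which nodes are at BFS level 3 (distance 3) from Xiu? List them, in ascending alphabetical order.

Cyd, Eli, Ivy, Uma

Level 0: Xiu
Level 1: Ava, Jae, Lou, Yul
Level 2: Ada, Ben, Bo, Dee, Gus, Pia, Rex, Wes
Level 3: Cyd, Eli, Ivy, Uma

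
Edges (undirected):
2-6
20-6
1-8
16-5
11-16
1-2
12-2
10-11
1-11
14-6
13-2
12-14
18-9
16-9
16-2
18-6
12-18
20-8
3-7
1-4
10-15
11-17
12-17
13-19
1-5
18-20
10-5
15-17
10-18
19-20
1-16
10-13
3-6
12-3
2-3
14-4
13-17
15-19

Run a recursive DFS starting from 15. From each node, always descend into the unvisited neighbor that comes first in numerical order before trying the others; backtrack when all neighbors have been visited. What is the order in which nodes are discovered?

Visit 15
15 → 10
10 → 5
5 → 1
1 → 2
2 → 3
3 → 6
6 → 14
14 → 4
14 → 12
12 → 17
17 → 11
11 → 16
16 → 9
9 → 18
18 → 20
20 → 8
20 → 19
19 → 13
3 → 7

15 → 10 → 5 → 1 → 2 → 3 → 6 → 14 → 4 → 12 → 17 → 11 → 16 → 9 → 18 → 20 → 8 → 19 → 13 → 7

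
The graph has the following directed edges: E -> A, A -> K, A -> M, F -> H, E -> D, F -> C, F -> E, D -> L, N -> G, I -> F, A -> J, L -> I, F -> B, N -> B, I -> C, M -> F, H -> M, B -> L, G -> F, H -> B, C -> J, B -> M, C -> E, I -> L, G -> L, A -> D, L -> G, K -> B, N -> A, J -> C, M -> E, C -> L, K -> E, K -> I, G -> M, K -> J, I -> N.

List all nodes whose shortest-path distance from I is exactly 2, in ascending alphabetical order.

A, B, E, G, H, J

Level 0: I
Level 1: C, F, L, N
Level 2: A, B, E, G, H, J
Level 3: D, K, M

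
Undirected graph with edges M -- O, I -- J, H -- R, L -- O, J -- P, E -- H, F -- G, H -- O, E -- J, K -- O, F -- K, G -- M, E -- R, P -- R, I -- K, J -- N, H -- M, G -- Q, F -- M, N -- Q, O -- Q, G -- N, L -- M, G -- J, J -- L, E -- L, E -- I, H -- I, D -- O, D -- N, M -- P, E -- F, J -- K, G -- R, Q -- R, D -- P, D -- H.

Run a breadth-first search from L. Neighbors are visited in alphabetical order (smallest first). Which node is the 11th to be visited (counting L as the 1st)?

Visit L; enqueue E, J, M, O → queue [E, J, M, O]
Visit E; enqueue F, H, I, R → queue [J, M, O, F, H, I, R]
Visit J; enqueue G, K, N, P → queue [M, O, F, H, I, R, G, K, N, P]
Visit M → queue [O, F, H, I, R, G, K, N, P]
Visit O; enqueue D, Q → queue [F, H, I, R, G, K, N, P, D, Q]
Visit F → queue [H, I, R, G, K, N, P, D, Q]
Visit H → queue [I, R, G, K, N, P, D, Q]
Visit I → queue [R, G, K, N, P, D, Q]
Visit R → queue [G, K, N, P, D, Q]
Visit G → queue [K, N, P, D, Q]
Visit K → queue [N, P, D, Q]
Visit N → queue [P, D, Q]
Visit P → queue [D, Q]
Visit D → queue [Q]
Visit Q → queue []

Visit order: L, E, J, M, O, F, H, I, R, G, K, N, P, D, Q

K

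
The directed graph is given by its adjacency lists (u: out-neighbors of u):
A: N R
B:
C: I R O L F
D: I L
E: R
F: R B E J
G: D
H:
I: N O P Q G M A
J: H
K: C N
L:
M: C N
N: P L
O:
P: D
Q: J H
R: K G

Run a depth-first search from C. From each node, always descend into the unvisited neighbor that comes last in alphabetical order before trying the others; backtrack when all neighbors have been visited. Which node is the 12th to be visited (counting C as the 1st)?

O

Visit C
C → R
R → K
K → N
N → P
P → D
D → L
D → I
I → Q
Q → J
J → H
I → O
I → M
I → G
I → A
C → F
F → E
F → B

Visit order: C, R, K, N, P, D, L, I, Q, J, H, O, M, G, A, F, E, B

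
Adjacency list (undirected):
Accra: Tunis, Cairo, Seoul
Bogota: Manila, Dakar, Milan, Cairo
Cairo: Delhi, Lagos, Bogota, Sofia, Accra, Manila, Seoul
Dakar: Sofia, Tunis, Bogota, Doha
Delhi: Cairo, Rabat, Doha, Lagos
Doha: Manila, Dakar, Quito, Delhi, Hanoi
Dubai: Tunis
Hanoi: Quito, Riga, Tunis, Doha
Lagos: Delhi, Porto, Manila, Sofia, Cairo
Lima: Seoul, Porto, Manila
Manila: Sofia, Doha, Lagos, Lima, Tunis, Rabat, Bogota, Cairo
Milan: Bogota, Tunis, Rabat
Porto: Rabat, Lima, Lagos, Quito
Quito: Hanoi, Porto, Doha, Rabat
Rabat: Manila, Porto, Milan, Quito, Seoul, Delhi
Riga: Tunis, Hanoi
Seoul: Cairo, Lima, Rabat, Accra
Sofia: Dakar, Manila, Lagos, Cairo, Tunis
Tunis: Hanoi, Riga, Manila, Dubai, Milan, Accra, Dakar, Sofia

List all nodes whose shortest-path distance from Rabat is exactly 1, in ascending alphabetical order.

Delhi, Manila, Milan, Porto, Quito, Seoul

Level 0: Rabat
Level 1: Delhi, Manila, Milan, Porto, Quito, Seoul
Level 2: Accra, Bogota, Cairo, Doha, Hanoi, Lagos, Lima, Sofia, Tunis
Level 3: Dakar, Dubai, Riga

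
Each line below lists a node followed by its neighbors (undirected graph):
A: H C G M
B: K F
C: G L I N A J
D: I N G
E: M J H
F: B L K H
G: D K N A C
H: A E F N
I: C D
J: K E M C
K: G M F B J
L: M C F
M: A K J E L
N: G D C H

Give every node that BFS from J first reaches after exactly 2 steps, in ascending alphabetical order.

A, B, F, G, H, I, L, N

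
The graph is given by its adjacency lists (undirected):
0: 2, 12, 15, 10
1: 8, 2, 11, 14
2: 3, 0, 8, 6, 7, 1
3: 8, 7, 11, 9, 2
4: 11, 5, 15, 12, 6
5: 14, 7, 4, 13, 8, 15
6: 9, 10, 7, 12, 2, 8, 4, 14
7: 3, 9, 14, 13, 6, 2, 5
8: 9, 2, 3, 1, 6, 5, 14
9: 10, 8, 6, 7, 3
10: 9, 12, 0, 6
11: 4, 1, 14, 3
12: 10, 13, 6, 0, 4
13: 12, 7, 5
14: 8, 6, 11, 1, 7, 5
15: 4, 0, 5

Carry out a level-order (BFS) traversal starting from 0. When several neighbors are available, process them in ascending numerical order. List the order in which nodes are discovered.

Visit 0; enqueue 2, 10, 12, 15 → queue [2, 10, 12, 15]
Visit 2; enqueue 1, 3, 6, 7, 8 → queue [10, 12, 15, 1, 3, 6, 7, 8]
Visit 10; enqueue 9 → queue [12, 15, 1, 3, 6, 7, 8, 9]
Visit 12; enqueue 4, 13 → queue [15, 1, 3, 6, 7, 8, 9, 4, 13]
Visit 15; enqueue 5 → queue [1, 3, 6, 7, 8, 9, 4, 13, 5]
Visit 1; enqueue 11, 14 → queue [3, 6, 7, 8, 9, 4, 13, 5, 11, 14]
Visit 3 → queue [6, 7, 8, 9, 4, 13, 5, 11, 14]
Visit 6 → queue [7, 8, 9, 4, 13, 5, 11, 14]
Visit 7 → queue [8, 9, 4, 13, 5, 11, 14]
Visit 8 → queue [9, 4, 13, 5, 11, 14]
Visit 9 → queue [4, 13, 5, 11, 14]
Visit 4 → queue [13, 5, 11, 14]
Visit 13 → queue [5, 11, 14]
Visit 5 → queue [11, 14]
Visit 11 → queue [14]
Visit 14 → queue []

0, 2, 10, 12, 15, 1, 3, 6, 7, 8, 9, 4, 13, 5, 11, 14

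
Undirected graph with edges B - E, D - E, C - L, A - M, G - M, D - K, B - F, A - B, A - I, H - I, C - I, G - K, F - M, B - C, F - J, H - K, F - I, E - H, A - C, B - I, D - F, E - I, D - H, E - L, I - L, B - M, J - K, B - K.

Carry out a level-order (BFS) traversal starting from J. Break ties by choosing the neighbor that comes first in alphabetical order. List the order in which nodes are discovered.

J F K B D I M G H A C E L

Visit J; enqueue F, K → queue [F, K]
Visit F; enqueue B, D, I, M → queue [K, B, D, I, M]
Visit K; enqueue G, H → queue [B, D, I, M, G, H]
Visit B; enqueue A, C, E → queue [D, I, M, G, H, A, C, E]
Visit D → queue [I, M, G, H, A, C, E]
Visit I; enqueue L → queue [M, G, H, A, C, E, L]
Visit M → queue [G, H, A, C, E, L]
Visit G → queue [H, A, C, E, L]
Visit H → queue [A, C, E, L]
Visit A → queue [C, E, L]
Visit C → queue [E, L]
Visit E → queue [L]
Visit L → queue []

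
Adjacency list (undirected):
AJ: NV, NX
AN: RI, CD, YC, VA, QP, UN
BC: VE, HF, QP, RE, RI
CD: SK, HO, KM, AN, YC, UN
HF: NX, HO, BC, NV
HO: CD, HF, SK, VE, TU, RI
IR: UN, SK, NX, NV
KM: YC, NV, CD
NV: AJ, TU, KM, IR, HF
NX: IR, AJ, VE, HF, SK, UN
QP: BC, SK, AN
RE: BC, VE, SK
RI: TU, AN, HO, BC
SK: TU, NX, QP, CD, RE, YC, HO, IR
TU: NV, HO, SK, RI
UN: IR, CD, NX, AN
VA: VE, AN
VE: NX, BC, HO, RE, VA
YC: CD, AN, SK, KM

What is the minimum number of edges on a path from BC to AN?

2

Level 0: BC
Level 1: HF, QP, RE, RI, VE
Level 2: AN, HO, NV, NX, SK, TU, VA
Level 3: AJ, CD, IR, KM, UN, YC
AN first appears at level 2.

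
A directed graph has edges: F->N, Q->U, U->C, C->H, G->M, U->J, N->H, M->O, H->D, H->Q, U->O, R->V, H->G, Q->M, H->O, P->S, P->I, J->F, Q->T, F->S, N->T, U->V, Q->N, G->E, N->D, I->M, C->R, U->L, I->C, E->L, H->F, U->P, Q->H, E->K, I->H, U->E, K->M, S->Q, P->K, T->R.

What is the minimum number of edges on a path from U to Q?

3

Level 0: U
Level 1: C, E, J, L, O, P, V
Level 2: F, H, I, K, R, S
Level 3: D, G, M, N, Q
Level 4: T
Q first appears at level 3.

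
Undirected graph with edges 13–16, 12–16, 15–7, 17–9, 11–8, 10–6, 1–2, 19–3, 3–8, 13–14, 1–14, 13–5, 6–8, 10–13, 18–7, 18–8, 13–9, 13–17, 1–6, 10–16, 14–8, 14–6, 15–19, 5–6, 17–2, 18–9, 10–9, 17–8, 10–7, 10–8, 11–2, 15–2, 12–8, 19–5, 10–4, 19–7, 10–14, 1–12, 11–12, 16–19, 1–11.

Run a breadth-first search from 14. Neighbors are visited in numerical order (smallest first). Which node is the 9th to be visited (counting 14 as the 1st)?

12

Visit 14; enqueue 1, 6, 8, 10, 13 → queue [1, 6, 8, 10, 13]
Visit 1; enqueue 2, 11, 12 → queue [6, 8, 10, 13, 2, 11, 12]
Visit 6; enqueue 5 → queue [8, 10, 13, 2, 11, 12, 5]
Visit 8; enqueue 3, 17, 18 → queue [10, 13, 2, 11, 12, 5, 3, 17, 18]
Visit 10; enqueue 4, 7, 9, 16 → queue [13, 2, 11, 12, 5, 3, 17, 18, 4, 7, 9, 16]
Visit 13 → queue [2, 11, 12, 5, 3, 17, 18, 4, 7, 9, 16]
Visit 2; enqueue 15 → queue [11, 12, 5, 3, 17, 18, 4, 7, 9, 16, 15]
Visit 11 → queue [12, 5, 3, 17, 18, 4, 7, 9, 16, 15]
Visit 12 → queue [5, 3, 17, 18, 4, 7, 9, 16, 15]
Visit 5; enqueue 19 → queue [3, 17, 18, 4, 7, 9, 16, 15, 19]
Visit 3 → queue [17, 18, 4, 7, 9, 16, 15, 19]
Visit 17 → queue [18, 4, 7, 9, 16, 15, 19]
Visit 18 → queue [4, 7, 9, 16, 15, 19]
Visit 4 → queue [7, 9, 16, 15, 19]
Visit 7 → queue [9, 16, 15, 19]
Visit 9 → queue [16, 15, 19]
Visit 16 → queue [15, 19]
Visit 15 → queue [19]
Visit 19 → queue []

Visit order: 14, 1, 6, 8, 10, 13, 2, 11, 12, 5, 3, 17, 18, 4, 7, 9, 16, 15, 19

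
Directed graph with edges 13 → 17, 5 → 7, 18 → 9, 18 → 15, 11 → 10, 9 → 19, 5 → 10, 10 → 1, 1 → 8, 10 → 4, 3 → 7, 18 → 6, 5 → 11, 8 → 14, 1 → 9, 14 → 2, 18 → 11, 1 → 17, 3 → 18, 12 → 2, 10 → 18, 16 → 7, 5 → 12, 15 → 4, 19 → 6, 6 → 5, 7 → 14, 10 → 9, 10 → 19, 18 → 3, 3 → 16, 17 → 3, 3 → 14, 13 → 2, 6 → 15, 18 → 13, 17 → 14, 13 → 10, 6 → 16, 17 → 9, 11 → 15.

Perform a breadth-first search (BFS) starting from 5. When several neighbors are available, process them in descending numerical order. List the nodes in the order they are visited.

5 -> 12 -> 11 -> 10 -> 7 -> 2 -> 15 -> 19 -> 18 -> 9 -> 4 -> 1 -> 14 -> 6 -> 13 -> 3 -> 17 -> 8 -> 16

Visit 5; enqueue 12, 11, 10, 7 → queue [12, 11, 10, 7]
Visit 12; enqueue 2 → queue [11, 10, 7, 2]
Visit 11; enqueue 15 → queue [10, 7, 2, 15]
Visit 10; enqueue 19, 18, 9, 4, 1 → queue [7, 2, 15, 19, 18, 9, 4, 1]
Visit 7; enqueue 14 → queue [2, 15, 19, 18, 9, 4, 1, 14]
Visit 2 → queue [15, 19, 18, 9, 4, 1, 14]
Visit 15 → queue [19, 18, 9, 4, 1, 14]
Visit 19; enqueue 6 → queue [18, 9, 4, 1, 14, 6]
Visit 18; enqueue 13, 3 → queue [9, 4, 1, 14, 6, 13, 3]
Visit 9 → queue [4, 1, 14, 6, 13, 3]
Visit 4 → queue [1, 14, 6, 13, 3]
Visit 1; enqueue 17, 8 → queue [14, 6, 13, 3, 17, 8]
Visit 14 → queue [6, 13, 3, 17, 8]
Visit 6; enqueue 16 → queue [13, 3, 17, 8, 16]
Visit 13 → queue [3, 17, 8, 16]
Visit 3 → queue [17, 8, 16]
Visit 17 → queue [8, 16]
Visit 8 → queue [16]
Visit 16 → queue []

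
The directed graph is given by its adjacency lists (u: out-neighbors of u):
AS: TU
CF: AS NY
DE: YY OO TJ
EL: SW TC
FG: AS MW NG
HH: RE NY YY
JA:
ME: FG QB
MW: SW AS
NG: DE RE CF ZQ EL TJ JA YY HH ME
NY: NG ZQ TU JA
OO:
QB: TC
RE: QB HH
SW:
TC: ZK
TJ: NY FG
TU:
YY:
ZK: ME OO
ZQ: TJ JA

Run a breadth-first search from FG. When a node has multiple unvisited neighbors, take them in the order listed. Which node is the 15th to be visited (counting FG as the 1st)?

HH

Visit FG; enqueue AS, MW, NG → queue [AS, MW, NG]
Visit AS; enqueue TU → queue [MW, NG, TU]
Visit MW; enqueue SW → queue [NG, TU, SW]
Visit NG; enqueue DE, RE, CF, ZQ, EL, TJ, JA, YY, HH, ME → queue [TU, SW, DE, RE, CF, ZQ, EL, TJ, JA, YY, HH, ME]
Visit TU → queue [SW, DE, RE, CF, ZQ, EL, TJ, JA, YY, HH, ME]
Visit SW → queue [DE, RE, CF, ZQ, EL, TJ, JA, YY, HH, ME]
Visit DE; enqueue OO → queue [RE, CF, ZQ, EL, TJ, JA, YY, HH, ME, OO]
Visit RE; enqueue QB → queue [CF, ZQ, EL, TJ, JA, YY, HH, ME, OO, QB]
Visit CF; enqueue NY → queue [ZQ, EL, TJ, JA, YY, HH, ME, OO, QB, NY]
Visit ZQ → queue [EL, TJ, JA, YY, HH, ME, OO, QB, NY]
Visit EL; enqueue TC → queue [TJ, JA, YY, HH, ME, OO, QB, NY, TC]
Visit TJ → queue [JA, YY, HH, ME, OO, QB, NY, TC]
Visit JA → queue [YY, HH, ME, OO, QB, NY, TC]
Visit YY → queue [HH, ME, OO, QB, NY, TC]
Visit HH → queue [ME, OO, QB, NY, TC]
Visit ME → queue [OO, QB, NY, TC]
Visit OO → queue [QB, NY, TC]
Visit QB → queue [NY, TC]
Visit NY → queue [TC]
Visit TC; enqueue ZK → queue [ZK]
Visit ZK → queue []

Visit order: FG, AS, MW, NG, TU, SW, DE, RE, CF, ZQ, EL, TJ, JA, YY, HH, ME, OO, QB, NY, TC, ZK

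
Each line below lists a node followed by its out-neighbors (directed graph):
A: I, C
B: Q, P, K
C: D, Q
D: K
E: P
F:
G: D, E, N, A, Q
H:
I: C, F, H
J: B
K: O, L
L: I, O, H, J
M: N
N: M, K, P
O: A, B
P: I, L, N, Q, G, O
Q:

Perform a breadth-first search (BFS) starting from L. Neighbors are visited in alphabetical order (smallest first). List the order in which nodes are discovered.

L → H → I → J → O → C → F → B → A → D → Q → K → P → G → N → E → M

Visit L; enqueue H, I, J, O → queue [H, I, J, O]
Visit H → queue [I, J, O]
Visit I; enqueue C, F → queue [J, O, C, F]
Visit J; enqueue B → queue [O, C, F, B]
Visit O; enqueue A → queue [C, F, B, A]
Visit C; enqueue D, Q → queue [F, B, A, D, Q]
Visit F → queue [B, A, D, Q]
Visit B; enqueue K, P → queue [A, D, Q, K, P]
Visit A → queue [D, Q, K, P]
Visit D → queue [Q, K, P]
Visit Q → queue [K, P]
Visit K → queue [P]
Visit P; enqueue G, N → queue [G, N]
Visit G; enqueue E → queue [N, E]
Visit N; enqueue M → queue [E, M]
Visit E → queue [M]
Visit M → queue []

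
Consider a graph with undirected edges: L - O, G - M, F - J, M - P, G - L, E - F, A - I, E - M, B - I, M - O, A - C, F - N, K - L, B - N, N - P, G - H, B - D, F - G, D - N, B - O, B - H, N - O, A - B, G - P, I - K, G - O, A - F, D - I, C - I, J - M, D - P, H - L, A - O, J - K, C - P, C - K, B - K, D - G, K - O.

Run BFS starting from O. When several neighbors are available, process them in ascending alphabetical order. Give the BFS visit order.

Visit O; enqueue A, B, G, K, L, M, N → queue [A, B, G, K, L, M, N]
Visit A; enqueue C, F, I → queue [B, G, K, L, M, N, C, F, I]
Visit B; enqueue D, H → queue [G, K, L, M, N, C, F, I, D, H]
Visit G; enqueue P → queue [K, L, M, N, C, F, I, D, H, P]
Visit K; enqueue J → queue [L, M, N, C, F, I, D, H, P, J]
Visit L → queue [M, N, C, F, I, D, H, P, J]
Visit M; enqueue E → queue [N, C, F, I, D, H, P, J, E]
Visit N → queue [C, F, I, D, H, P, J, E]
Visit C → queue [F, I, D, H, P, J, E]
Visit F → queue [I, D, H, P, J, E]
Visit I → queue [D, H, P, J, E]
Visit D → queue [H, P, J, E]
Visit H → queue [P, J, E]
Visit P → queue [J, E]
Visit J → queue [E]
Visit E → queue []

O → A → B → G → K → L → M → N → C → F → I → D → H → P → J → E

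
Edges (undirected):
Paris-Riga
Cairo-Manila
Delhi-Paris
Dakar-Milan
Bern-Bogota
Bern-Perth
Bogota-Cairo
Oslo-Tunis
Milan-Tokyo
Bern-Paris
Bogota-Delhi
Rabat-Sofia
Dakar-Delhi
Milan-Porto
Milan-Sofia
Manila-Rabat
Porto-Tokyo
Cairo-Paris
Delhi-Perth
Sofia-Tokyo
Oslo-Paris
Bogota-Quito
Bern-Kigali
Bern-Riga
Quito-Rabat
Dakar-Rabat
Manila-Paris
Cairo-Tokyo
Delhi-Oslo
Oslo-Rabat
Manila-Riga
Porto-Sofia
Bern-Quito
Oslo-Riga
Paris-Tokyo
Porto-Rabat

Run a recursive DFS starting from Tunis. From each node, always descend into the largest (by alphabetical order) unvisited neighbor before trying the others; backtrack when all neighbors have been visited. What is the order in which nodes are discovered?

Visit Tunis
Tunis → Oslo
Oslo → Riga
Riga → Paris
Paris → Tokyo
Tokyo → Sofia
Sofia → Rabat
Rabat → Quito
Quito → Bogota
Bogota → Delhi
Delhi → Perth
Perth → Bern
Bern → Kigali
Delhi → Dakar
Dakar → Milan
Milan → Porto
Bogota → Cairo
Cairo → Manila

Tunis -> Oslo -> Riga -> Paris -> Tokyo -> Sofia -> Rabat -> Quito -> Bogota -> Delhi -> Perth -> Bern -> Kigali -> Dakar -> Milan -> Porto -> Cairo -> Manila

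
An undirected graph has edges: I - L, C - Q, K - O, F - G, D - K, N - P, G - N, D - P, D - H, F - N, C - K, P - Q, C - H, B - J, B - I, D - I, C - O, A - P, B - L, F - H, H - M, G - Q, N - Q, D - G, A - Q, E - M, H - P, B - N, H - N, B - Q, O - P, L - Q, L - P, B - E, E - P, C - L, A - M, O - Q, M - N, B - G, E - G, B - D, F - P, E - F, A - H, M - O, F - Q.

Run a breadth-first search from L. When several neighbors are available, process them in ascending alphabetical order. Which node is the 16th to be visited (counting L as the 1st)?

F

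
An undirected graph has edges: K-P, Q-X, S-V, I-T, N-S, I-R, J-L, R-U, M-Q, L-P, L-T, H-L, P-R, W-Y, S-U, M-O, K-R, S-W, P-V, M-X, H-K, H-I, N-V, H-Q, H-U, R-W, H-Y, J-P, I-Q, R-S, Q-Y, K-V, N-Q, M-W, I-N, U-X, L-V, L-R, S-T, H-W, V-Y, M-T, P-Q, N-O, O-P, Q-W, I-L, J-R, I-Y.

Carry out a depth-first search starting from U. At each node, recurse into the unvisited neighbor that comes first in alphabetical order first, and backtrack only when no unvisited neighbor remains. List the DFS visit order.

U → H → I → L → J → P → K → R → S → N → O → M → Q → W → Y → V → X → T

Visit U
U → H
H → I
I → L
L → J
J → P
P → K
K → R
R → S
S → N
N → O
O → M
M → Q
Q → W
W → Y
Y → V
Q → X
M → T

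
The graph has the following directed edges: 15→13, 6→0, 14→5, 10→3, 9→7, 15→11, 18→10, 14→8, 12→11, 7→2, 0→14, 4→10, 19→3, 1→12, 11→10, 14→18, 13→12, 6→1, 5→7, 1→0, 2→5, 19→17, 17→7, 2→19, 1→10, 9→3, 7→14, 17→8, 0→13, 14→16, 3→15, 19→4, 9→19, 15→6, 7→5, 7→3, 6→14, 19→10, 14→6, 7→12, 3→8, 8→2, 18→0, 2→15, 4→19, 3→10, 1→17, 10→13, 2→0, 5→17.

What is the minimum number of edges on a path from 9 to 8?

2

Level 0: 9
Level 1: 3, 7, 19
Level 2: 2, 4, 5, 8, 10, 12, 14, 15, 17
Level 3: 0, 6, 11, 13, 16, 18
Level 4: 1
8 first appears at level 2.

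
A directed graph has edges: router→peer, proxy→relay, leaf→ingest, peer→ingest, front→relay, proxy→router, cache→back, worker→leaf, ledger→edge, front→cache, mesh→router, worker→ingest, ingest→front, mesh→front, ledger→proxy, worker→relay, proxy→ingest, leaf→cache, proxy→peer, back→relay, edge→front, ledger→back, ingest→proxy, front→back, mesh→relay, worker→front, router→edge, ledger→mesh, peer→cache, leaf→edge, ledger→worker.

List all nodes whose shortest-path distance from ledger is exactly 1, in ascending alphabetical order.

Level 0: ledger
Level 1: back, edge, mesh, proxy, worker
Level 2: front, ingest, leaf, peer, relay, router
Level 3: cache

back, edge, mesh, proxy, worker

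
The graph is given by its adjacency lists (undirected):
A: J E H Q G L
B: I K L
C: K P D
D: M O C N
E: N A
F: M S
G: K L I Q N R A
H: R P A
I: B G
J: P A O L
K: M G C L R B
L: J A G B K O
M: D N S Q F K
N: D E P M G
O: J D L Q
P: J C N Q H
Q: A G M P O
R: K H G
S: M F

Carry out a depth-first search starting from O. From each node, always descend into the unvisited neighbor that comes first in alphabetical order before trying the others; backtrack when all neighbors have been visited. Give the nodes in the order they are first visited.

Visit O
O → D
D → C
C → K
K → B
B → I
I → G
G → A
A → E
E → N
N → M
M → F
F → S
M → Q
Q → P
P → H
H → R
P → J
J → L

O -> D -> C -> K -> B -> I -> G -> A -> E -> N -> M -> F -> S -> Q -> P -> H -> R -> J -> L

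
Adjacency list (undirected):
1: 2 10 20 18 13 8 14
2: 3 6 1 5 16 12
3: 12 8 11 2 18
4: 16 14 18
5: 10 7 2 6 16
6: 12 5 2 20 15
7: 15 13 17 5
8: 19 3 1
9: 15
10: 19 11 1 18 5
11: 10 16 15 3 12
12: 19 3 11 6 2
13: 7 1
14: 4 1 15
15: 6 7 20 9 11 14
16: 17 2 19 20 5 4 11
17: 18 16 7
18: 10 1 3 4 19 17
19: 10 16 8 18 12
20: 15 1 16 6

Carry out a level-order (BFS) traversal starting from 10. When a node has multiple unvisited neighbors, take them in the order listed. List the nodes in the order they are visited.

10 -> 19 -> 11 -> 1 -> 18 -> 5 -> 16 -> 8 -> 12 -> 15 -> 3 -> 2 -> 20 -> 13 -> 14 -> 4 -> 17 -> 7 -> 6 -> 9

Visit 10; enqueue 19, 11, 1, 18, 5 → queue [19, 11, 1, 18, 5]
Visit 19; enqueue 16, 8, 12 → queue [11, 1, 18, 5, 16, 8, 12]
Visit 11; enqueue 15, 3 → queue [1, 18, 5, 16, 8, 12, 15, 3]
Visit 1; enqueue 2, 20, 13, 14 → queue [18, 5, 16, 8, 12, 15, 3, 2, 20, 13, 14]
Visit 18; enqueue 4, 17 → queue [5, 16, 8, 12, 15, 3, 2, 20, 13, 14, 4, 17]
Visit 5; enqueue 7, 6 → queue [16, 8, 12, 15, 3, 2, 20, 13, 14, 4, 17, 7, 6]
Visit 16 → queue [8, 12, 15, 3, 2, 20, 13, 14, 4, 17, 7, 6]
Visit 8 → queue [12, 15, 3, 2, 20, 13, 14, 4, 17, 7, 6]
Visit 12 → queue [15, 3, 2, 20, 13, 14, 4, 17, 7, 6]
Visit 15; enqueue 9 → queue [3, 2, 20, 13, 14, 4, 17, 7, 6, 9]
Visit 3 → queue [2, 20, 13, 14, 4, 17, 7, 6, 9]
Visit 2 → queue [20, 13, 14, 4, 17, 7, 6, 9]
Visit 20 → queue [13, 14, 4, 17, 7, 6, 9]
Visit 13 → queue [14, 4, 17, 7, 6, 9]
Visit 14 → queue [4, 17, 7, 6, 9]
Visit 4 → queue [17, 7, 6, 9]
Visit 17 → queue [7, 6, 9]
Visit 7 → queue [6, 9]
Visit 6 → queue [9]
Visit 9 → queue []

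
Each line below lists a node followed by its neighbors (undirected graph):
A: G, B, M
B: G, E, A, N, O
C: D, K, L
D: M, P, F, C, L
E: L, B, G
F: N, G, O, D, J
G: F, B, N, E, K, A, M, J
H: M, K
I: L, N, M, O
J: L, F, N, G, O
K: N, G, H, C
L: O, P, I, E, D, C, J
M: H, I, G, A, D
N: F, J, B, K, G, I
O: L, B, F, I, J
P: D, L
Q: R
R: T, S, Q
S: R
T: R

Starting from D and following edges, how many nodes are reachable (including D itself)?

BFS from D visits: D, P, M, L, F, C, I, H, G, A, O, J, E, N, K, B
Reachable nodes: 16 of 20 total.

16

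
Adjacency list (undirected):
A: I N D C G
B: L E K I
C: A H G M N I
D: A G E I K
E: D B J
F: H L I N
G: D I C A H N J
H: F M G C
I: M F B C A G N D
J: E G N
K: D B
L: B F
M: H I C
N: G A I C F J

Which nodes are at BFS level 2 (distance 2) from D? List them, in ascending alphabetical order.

B, C, F, H, J, M, N

Level 0: D
Level 1: A, E, G, I, K
Level 2: B, C, F, H, J, M, N
Level 3: L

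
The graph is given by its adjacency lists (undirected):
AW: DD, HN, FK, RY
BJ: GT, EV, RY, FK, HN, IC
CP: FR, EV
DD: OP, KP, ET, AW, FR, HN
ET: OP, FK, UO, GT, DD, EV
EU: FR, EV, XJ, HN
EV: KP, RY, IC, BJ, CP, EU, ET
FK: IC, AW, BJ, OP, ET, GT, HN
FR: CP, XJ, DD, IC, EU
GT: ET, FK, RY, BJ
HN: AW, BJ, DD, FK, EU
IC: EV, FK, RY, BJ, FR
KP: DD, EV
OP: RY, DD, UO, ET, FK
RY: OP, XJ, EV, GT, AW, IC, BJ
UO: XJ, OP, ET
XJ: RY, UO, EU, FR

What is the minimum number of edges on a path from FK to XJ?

Level 0: FK
Level 1: AW, BJ, ET, GT, HN, IC, OP
Level 2: DD, EU, EV, FR, RY, UO
Level 3: CP, KP, XJ
XJ first appears at level 3.

3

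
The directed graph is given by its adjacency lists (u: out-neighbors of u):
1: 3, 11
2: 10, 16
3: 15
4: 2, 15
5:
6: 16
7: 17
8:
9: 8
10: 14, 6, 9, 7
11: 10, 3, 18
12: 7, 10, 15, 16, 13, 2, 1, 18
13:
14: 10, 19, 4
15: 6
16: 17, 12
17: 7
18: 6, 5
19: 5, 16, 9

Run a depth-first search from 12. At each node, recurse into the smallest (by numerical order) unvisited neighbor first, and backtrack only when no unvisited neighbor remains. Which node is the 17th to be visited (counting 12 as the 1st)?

Visit 12
12 → 1
1 → 3
3 → 15
15 → 6
6 → 16
16 → 17
17 → 7
1 → 11
11 → 10
10 → 9
9 → 8
10 → 14
14 → 4
4 → 2
14 → 19
19 → 5
11 → 18
12 → 13

Visit order: 12, 1, 3, 15, 6, 16, 17, 7, 11, 10, 9, 8, 14, 4, 2, 19, 5, 18, 13

5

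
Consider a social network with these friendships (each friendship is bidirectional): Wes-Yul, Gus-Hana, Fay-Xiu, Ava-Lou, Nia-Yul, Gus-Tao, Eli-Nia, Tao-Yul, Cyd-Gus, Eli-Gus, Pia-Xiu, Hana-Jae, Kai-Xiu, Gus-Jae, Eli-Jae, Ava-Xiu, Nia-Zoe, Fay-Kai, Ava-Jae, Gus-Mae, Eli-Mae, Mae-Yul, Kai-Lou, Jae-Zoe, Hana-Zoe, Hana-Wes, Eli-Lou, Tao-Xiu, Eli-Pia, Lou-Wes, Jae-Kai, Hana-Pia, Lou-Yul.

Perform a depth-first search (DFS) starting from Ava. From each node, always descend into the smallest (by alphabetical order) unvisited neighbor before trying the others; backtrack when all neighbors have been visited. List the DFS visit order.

Ava -> Jae -> Eli -> Gus -> Cyd -> Hana -> Pia -> Xiu -> Fay -> Kai -> Lou -> Wes -> Yul -> Mae -> Nia -> Zoe -> Tao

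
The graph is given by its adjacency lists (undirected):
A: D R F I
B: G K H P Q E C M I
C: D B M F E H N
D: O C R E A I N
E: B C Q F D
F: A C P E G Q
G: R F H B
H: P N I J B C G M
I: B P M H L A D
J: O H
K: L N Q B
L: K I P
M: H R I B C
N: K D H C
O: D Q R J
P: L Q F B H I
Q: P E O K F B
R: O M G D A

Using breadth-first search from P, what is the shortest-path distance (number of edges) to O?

2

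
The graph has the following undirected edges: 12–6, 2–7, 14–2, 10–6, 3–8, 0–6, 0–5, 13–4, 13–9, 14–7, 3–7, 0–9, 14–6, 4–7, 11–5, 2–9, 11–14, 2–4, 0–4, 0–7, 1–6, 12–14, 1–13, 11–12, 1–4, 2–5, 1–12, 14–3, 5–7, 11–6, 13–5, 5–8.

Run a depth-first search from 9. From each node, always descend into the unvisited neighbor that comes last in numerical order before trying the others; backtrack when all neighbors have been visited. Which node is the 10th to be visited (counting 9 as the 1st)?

Visit 9
9 → 13
13 → 5
5 → 11
11 → 14
14 → 12
12 → 6
6 → 10
6 → 1
1 → 4
4 → 7
7 → 3
3 → 8
7 → 2
7 → 0

Visit order: 9, 13, 5, 11, 14, 12, 6, 10, 1, 4, 7, 3, 8, 2, 0

4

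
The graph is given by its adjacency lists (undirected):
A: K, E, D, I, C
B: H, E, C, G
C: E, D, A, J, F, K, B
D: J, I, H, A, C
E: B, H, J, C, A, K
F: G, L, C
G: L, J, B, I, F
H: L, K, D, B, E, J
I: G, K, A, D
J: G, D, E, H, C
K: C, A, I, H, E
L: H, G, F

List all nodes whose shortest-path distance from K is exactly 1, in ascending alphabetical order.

A, C, E, H, I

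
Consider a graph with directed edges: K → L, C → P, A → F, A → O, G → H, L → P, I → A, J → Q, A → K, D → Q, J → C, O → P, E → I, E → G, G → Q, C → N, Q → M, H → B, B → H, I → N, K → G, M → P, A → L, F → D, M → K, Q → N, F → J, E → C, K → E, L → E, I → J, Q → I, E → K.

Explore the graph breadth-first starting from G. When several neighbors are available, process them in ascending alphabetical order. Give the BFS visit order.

G, H, Q, B, I, M, N, A, J, K, P, F, L, O, C, E, D

Visit G; enqueue H, Q → queue [H, Q]
Visit H; enqueue B → queue [Q, B]
Visit Q; enqueue I, M, N → queue [B, I, M, N]
Visit B → queue [I, M, N]
Visit I; enqueue A, J → queue [M, N, A, J]
Visit M; enqueue K, P → queue [N, A, J, K, P]
Visit N → queue [A, J, K, P]
Visit A; enqueue F, L, O → queue [J, K, P, F, L, O]
Visit J; enqueue C → queue [K, P, F, L, O, C]
Visit K; enqueue E → queue [P, F, L, O, C, E]
Visit P → queue [F, L, O, C, E]
Visit F; enqueue D → queue [L, O, C, E, D]
Visit L → queue [O, C, E, D]
Visit O → queue [C, E, D]
Visit C → queue [E, D]
Visit E → queue [D]
Visit D → queue []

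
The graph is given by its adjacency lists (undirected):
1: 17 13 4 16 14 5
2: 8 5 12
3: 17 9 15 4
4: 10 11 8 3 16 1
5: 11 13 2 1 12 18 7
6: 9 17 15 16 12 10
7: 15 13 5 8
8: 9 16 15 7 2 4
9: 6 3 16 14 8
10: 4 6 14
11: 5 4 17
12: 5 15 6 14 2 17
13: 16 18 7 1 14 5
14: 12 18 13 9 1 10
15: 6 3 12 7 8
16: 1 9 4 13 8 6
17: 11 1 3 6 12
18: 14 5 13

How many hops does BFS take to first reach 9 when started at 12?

Level 0: 12
Level 1: 2, 5, 6, 14, 15, 17
Level 2: 1, 3, 7, 8, 9, 10, 11, 13, 16, 18
Level 3: 4
9 first appears at level 2.

2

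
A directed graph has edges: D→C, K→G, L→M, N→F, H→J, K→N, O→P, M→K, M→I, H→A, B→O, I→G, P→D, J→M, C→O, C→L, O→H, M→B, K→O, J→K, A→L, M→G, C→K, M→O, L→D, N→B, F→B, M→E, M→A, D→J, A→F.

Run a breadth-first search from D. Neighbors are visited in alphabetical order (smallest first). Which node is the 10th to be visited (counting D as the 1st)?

H

Visit D; enqueue C, J → queue [C, J]
Visit C; enqueue K, L, O → queue [J, K, L, O]
Visit J; enqueue M → queue [K, L, O, M]
Visit K; enqueue G, N → queue [L, O, M, G, N]
Visit L → queue [O, M, G, N]
Visit O; enqueue H, P → queue [M, G, N, H, P]
Visit M; enqueue A, B, E, I → queue [G, N, H, P, A, B, E, I]
Visit G → queue [N, H, P, A, B, E, I]
Visit N; enqueue F → queue [H, P, A, B, E, I, F]
Visit H → queue [P, A, B, E, I, F]
Visit P → queue [A, B, E, I, F]
Visit A → queue [B, E, I, F]
Visit B → queue [E, I, F]
Visit E → queue [I, F]
Visit I → queue [F]
Visit F → queue []

Visit order: D, C, J, K, L, O, M, G, N, H, P, A, B, E, I, F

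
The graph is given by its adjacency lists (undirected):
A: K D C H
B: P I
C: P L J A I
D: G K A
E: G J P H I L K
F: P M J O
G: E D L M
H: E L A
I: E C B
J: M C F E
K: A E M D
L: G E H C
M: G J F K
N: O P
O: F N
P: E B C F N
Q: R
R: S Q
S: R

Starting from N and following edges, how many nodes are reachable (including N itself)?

16

BFS from N visits: N, O, P, F, B, C, E, J, M, I, A, L, G, H, K, D
Reachable nodes: 16 of 19 total.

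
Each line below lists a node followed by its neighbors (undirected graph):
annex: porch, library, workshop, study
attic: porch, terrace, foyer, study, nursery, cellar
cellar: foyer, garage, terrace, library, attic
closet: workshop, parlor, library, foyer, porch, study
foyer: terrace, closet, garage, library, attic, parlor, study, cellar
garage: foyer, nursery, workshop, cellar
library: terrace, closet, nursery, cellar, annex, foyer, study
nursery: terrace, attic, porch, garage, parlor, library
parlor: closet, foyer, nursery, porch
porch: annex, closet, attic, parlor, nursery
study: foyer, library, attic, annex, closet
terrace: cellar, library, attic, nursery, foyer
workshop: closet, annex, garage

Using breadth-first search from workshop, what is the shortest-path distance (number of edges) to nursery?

Level 0: workshop
Level 1: annex, closet, garage
Level 2: cellar, foyer, library, nursery, parlor, porch, study
Level 3: attic, terrace
nursery first appears at level 2.

2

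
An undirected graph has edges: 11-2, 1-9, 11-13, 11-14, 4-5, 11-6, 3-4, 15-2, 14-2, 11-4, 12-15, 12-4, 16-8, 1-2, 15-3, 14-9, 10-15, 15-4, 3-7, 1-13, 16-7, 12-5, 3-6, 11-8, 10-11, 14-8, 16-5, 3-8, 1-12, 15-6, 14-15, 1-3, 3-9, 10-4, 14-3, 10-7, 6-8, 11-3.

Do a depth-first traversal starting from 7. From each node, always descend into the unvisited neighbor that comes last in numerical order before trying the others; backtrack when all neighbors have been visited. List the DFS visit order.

7 16 8 14 15 12 5 4 11 13 1 9 3 6 2 10

Visit 7
7 → 16
16 → 8
8 → 14
14 → 15
15 → 12
12 → 5
5 → 4
4 → 11
11 → 13
13 → 1
1 → 9
9 → 3
3 → 6
1 → 2
11 → 10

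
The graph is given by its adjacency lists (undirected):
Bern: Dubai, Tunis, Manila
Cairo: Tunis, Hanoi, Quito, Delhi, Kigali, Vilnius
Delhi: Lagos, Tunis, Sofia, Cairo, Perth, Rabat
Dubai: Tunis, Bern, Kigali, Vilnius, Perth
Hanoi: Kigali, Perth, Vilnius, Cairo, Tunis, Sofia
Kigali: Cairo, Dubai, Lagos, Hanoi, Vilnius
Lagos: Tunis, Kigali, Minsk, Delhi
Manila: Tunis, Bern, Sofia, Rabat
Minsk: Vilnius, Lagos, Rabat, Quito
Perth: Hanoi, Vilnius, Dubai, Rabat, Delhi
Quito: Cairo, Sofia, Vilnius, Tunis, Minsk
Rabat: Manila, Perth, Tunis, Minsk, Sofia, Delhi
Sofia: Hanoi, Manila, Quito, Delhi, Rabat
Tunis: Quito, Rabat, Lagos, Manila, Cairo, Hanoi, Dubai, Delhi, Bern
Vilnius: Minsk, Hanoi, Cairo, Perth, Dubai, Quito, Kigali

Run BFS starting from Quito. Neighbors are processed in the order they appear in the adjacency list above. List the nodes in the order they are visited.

Quito → Cairo → Sofia → Vilnius → Tunis → Minsk → Hanoi → Delhi → Kigali → Manila → Rabat → Perth → Dubai → Lagos → Bern

Visit Quito; enqueue Cairo, Sofia, Vilnius, Tunis, Minsk → queue [Cairo, Sofia, Vilnius, Tunis, Minsk]
Visit Cairo; enqueue Hanoi, Delhi, Kigali → queue [Sofia, Vilnius, Tunis, Minsk, Hanoi, Delhi, Kigali]
Visit Sofia; enqueue Manila, Rabat → queue [Vilnius, Tunis, Minsk, Hanoi, Delhi, Kigali, Manila, Rabat]
Visit Vilnius; enqueue Perth, Dubai → queue [Tunis, Minsk, Hanoi, Delhi, Kigali, Manila, Rabat, Perth, Dubai]
Visit Tunis; enqueue Lagos, Bern → queue [Minsk, Hanoi, Delhi, Kigali, Manila, Rabat, Perth, Dubai, Lagos, Bern]
Visit Minsk → queue [Hanoi, Delhi, Kigali, Manila, Rabat, Perth, Dubai, Lagos, Bern]
Visit Hanoi → queue [Delhi, Kigali, Manila, Rabat, Perth, Dubai, Lagos, Bern]
Visit Delhi → queue [Kigali, Manila, Rabat, Perth, Dubai, Lagos, Bern]
Visit Kigali → queue [Manila, Rabat, Perth, Dubai, Lagos, Bern]
Visit Manila → queue [Rabat, Perth, Dubai, Lagos, Bern]
Visit Rabat → queue [Perth, Dubai, Lagos, Bern]
Visit Perth → queue [Dubai, Lagos, Bern]
Visit Dubai → queue [Lagos, Bern]
Visit Lagos → queue [Bern]
Visit Bern → queue []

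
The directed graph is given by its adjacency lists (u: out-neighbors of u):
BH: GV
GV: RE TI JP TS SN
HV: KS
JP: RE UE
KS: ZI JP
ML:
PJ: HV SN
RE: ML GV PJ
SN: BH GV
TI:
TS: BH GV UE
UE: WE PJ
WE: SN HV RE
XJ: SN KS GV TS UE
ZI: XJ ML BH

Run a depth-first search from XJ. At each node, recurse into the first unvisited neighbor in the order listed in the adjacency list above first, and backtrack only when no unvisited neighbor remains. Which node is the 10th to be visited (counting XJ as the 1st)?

ZI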